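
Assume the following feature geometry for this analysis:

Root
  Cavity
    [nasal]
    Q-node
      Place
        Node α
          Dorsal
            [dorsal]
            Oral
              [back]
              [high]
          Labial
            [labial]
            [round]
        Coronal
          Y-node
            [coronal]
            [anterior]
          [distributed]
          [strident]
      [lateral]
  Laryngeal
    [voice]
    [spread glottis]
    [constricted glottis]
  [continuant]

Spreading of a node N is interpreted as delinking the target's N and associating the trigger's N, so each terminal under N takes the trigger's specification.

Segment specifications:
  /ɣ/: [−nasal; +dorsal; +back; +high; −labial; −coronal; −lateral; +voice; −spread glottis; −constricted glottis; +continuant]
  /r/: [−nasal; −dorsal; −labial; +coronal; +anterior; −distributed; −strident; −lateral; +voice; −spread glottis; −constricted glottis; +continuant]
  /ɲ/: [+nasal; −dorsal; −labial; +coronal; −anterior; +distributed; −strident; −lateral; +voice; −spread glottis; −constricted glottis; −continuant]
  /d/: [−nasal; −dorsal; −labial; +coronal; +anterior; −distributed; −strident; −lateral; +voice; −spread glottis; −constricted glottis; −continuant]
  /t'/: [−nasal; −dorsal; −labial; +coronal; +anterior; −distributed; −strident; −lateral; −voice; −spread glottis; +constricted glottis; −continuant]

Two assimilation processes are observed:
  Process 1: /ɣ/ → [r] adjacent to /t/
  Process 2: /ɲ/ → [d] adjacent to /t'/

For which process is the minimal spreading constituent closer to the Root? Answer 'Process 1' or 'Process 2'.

Process 2

Process 1: the features that change are [coronal], [anterior], [distributed], [strident], [dorsal], [high], [back]; the minimal node is Place (depth 3).
Process 2: the features that change are [nasal], [anterior], [distributed]; the minimal node is Cavity (depth 1).
Cavity is closer to Root than Place, so Process 2 spreads the higher node.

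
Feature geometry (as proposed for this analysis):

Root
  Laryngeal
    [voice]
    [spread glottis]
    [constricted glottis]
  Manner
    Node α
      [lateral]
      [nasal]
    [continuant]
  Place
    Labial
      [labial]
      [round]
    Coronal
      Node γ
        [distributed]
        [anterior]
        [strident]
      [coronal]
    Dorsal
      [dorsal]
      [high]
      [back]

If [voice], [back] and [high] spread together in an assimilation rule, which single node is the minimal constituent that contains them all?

Root

[voice] is immediately dominated by Laryngeal.
[back] is immediately dominated by Dorsal.
[high] is immediately dominated by Dorsal.
The listed terminals split across distinct daughters of Root, so Root itself is the smallest node containing them all.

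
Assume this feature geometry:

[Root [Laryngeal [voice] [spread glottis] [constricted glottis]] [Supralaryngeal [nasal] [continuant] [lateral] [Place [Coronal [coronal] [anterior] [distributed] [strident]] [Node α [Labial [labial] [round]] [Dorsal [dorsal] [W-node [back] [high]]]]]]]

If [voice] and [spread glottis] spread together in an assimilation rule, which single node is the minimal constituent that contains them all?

Laryngeal

[voice]: Root → Laryngeal → [voice].
[spread glottis]: Root → Laryngeal → [spread glottis].
These paths first converge at Laryngeal; no daughter of Laryngeal dominates all 2 features, so Laryngeal is the minimal constituent.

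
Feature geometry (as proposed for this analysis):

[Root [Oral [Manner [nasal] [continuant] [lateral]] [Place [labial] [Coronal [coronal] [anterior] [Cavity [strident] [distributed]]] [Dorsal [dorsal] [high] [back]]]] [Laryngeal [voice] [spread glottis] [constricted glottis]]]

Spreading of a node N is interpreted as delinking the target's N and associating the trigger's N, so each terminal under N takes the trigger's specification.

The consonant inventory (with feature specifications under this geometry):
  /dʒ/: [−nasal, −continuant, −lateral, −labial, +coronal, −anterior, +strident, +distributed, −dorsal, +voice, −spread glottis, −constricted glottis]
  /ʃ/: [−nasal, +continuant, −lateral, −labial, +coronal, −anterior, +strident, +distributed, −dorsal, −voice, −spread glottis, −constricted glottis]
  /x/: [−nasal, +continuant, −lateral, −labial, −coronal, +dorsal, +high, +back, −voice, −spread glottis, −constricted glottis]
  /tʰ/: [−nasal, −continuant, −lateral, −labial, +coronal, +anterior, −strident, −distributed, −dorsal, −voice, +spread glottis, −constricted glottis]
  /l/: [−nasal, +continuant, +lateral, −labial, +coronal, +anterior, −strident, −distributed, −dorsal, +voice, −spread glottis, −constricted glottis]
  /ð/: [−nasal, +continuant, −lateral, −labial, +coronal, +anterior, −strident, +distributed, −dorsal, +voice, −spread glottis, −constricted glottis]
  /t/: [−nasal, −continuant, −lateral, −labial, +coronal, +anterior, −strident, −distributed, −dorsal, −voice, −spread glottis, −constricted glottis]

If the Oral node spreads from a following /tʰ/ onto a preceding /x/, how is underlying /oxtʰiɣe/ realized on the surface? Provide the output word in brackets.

[ottʰiɣe]

Terminals under Oral in this geometry: [nasal], [continuant], [lateral], [labial], [coronal], [anterior], [strident], [distributed], [dorsal], [high], [back].
Spreading Oral from /tʰ/ onto /x/ replaces those values with /tʰ/'s: [−nasal], [−continuant], [−lateral], [−labial], [+coronal], [+anterior], [−strident], [−distributed], [−dorsal]. Features outside Oral ([voice], [spread glottis], [constricted glottis]) stay as in /x/.
This feature bundle is that of [t], so /oxtʰiɣe/ surfaces as [ottʰiɣe].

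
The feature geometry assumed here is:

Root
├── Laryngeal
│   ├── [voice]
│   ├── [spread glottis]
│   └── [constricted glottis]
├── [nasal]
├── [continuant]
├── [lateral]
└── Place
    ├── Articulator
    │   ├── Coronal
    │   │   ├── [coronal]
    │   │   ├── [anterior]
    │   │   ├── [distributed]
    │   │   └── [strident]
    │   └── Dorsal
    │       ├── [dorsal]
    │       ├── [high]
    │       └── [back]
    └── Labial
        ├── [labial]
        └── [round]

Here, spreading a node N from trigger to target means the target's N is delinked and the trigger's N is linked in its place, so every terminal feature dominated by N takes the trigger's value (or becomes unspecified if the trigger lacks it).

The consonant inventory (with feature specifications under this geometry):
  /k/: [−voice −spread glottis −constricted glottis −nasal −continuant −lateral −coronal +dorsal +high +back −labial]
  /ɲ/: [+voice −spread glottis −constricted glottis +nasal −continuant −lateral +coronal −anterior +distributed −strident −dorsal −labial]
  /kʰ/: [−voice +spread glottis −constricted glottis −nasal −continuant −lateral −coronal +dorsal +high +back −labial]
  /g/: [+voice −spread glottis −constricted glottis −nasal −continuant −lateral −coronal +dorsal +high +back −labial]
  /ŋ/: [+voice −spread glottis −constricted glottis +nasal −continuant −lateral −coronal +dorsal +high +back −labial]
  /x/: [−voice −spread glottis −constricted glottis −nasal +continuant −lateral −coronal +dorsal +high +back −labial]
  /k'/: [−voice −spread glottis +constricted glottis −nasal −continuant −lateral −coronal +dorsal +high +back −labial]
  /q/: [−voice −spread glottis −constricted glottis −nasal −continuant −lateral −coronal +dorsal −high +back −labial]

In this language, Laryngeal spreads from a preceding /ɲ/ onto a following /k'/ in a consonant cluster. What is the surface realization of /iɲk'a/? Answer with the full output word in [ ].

Laryngeal immediately or transitively dominates [voice], [spread glottis], [constricted glottis].
After delinking /k'/'s Laryngeal and linking /ɲ/'s, the affected terminals become [+voice], [−spread glottis], [−constricted glottis]; [nasal], [continuant], [lateral], … (outside Laryngeal) are retained from /k'/.
This feature bundle is that of [g], so /iɲk'a/ surfaces as [iɲga].

[iɲga]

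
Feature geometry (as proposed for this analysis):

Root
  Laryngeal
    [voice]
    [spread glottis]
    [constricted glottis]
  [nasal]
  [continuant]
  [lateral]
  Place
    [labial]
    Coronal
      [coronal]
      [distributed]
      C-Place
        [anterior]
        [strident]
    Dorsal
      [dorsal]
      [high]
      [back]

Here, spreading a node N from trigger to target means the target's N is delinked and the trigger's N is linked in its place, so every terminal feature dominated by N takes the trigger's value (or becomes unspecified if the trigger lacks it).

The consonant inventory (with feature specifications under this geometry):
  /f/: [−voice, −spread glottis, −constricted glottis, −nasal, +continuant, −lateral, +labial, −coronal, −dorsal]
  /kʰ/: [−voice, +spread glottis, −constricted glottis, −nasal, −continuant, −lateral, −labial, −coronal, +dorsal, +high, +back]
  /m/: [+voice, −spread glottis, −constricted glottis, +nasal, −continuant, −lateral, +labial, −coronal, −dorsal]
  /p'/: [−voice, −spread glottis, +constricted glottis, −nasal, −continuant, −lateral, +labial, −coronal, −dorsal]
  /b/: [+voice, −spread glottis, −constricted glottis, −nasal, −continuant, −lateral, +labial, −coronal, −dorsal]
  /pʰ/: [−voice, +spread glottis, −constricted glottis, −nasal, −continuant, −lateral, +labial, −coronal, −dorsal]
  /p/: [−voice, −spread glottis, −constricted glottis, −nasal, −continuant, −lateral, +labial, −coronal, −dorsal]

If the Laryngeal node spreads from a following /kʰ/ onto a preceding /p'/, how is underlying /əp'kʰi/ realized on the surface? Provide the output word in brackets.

[əpʰkʰi]

Laryngeal immediately or transitively dominates [voice], [spread glottis], [constricted glottis].
The target acquires /kʰ/'s values for everything under Laryngeal — [−voice], [+spread glottis], [−constricted glottis] — while keeping its own [nasal], [continuant], [lateral], ….
The resulting bundle matches /pʰ/ in the inventory; substituting it for /p'/ gives [əpʰkʰi].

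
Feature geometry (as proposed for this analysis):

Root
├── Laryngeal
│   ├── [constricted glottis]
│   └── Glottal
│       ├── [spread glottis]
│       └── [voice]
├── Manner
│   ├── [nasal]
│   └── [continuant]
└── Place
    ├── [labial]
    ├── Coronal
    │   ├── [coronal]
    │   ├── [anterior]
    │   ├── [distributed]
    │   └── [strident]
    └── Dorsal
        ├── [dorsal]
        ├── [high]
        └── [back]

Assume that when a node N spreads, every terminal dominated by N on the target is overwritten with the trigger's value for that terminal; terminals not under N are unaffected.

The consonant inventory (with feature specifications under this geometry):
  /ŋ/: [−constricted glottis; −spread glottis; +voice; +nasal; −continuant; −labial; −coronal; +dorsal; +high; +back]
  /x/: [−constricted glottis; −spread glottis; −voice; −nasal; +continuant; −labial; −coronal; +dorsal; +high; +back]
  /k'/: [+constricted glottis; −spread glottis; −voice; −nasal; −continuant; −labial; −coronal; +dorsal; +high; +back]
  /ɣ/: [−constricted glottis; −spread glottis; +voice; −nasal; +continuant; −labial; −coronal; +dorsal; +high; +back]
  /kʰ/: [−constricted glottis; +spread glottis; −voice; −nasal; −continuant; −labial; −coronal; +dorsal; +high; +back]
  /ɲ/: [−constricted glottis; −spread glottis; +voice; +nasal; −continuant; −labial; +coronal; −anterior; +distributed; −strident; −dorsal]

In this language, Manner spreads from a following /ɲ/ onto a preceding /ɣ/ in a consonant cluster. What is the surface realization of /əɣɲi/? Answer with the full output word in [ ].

Terminals under Manner in this geometry: [nasal], [continuant].
After delinking /ɣ/'s Manner and linking /ɲ/'s, the affected terminals become [+nasal], [−continuant]; [constricted glottis], [spread glottis], [voice], … (outside Manner) are retained from /ɣ/.
This feature bundle is that of [ŋ], so /əɣɲi/ surfaces as [əŋɲi].

[əŋɲi]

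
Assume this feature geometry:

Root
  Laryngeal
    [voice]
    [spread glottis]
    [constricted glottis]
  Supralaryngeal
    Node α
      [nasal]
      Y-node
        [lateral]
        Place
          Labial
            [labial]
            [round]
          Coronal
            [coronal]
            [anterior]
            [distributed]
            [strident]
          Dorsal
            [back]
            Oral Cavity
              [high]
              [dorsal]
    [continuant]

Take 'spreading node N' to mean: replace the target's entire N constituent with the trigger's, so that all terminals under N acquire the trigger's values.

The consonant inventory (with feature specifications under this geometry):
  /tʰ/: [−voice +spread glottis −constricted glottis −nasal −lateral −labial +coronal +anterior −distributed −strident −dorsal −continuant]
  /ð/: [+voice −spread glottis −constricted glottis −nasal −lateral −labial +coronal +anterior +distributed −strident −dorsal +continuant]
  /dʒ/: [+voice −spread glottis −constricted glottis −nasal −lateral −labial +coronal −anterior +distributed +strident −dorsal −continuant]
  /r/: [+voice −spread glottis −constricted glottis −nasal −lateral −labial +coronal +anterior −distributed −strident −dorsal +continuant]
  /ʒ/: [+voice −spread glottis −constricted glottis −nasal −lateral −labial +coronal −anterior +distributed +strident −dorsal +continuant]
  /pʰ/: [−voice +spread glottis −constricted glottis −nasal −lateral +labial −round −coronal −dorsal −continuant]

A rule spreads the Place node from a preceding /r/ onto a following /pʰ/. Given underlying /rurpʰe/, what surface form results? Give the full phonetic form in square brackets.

Terminals under Place in this geometry: [labial], [round], [coronal], [anterior], [distributed], [strident], [back], [high], [dorsal].
The target acquires /r/'s values for everything under Place — [−labial], [+coronal], [+anterior], [−distributed], [−strident], [−dorsal] — while keeping its own [voice], [spread glottis], [constricted glottis], ….
The resulting bundle matches /tʰ/ in the inventory; substituting it for /pʰ/ gives [rurtʰe].

[rurtʰe]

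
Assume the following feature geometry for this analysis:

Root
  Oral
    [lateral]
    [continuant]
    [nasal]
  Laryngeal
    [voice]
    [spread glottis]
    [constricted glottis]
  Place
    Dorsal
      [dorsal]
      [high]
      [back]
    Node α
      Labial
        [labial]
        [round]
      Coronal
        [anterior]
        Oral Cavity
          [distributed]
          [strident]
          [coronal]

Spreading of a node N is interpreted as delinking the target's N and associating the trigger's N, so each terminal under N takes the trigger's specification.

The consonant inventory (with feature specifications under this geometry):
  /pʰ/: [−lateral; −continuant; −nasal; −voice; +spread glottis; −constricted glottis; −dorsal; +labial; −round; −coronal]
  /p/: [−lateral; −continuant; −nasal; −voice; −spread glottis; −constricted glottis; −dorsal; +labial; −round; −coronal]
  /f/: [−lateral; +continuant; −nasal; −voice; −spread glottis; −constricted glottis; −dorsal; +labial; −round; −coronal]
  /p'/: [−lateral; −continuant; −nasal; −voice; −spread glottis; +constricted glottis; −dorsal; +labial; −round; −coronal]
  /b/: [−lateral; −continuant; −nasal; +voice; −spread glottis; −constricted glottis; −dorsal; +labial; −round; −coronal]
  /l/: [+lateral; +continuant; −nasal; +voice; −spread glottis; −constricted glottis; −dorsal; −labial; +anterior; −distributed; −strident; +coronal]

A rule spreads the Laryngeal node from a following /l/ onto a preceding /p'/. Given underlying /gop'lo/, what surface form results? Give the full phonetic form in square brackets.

Laryngeal immediately or transitively dominates [voice], [spread glottis], [constricted glottis].
The target acquires /l/'s values for everything under Laryngeal — [+voice], [−spread glottis], [−constricted glottis] — while keeping its own [lateral], [continuant], [nasal], ….
The resulting bundle matches /b/ in the inventory; substituting it for /p'/ gives [goblo].

[goblo]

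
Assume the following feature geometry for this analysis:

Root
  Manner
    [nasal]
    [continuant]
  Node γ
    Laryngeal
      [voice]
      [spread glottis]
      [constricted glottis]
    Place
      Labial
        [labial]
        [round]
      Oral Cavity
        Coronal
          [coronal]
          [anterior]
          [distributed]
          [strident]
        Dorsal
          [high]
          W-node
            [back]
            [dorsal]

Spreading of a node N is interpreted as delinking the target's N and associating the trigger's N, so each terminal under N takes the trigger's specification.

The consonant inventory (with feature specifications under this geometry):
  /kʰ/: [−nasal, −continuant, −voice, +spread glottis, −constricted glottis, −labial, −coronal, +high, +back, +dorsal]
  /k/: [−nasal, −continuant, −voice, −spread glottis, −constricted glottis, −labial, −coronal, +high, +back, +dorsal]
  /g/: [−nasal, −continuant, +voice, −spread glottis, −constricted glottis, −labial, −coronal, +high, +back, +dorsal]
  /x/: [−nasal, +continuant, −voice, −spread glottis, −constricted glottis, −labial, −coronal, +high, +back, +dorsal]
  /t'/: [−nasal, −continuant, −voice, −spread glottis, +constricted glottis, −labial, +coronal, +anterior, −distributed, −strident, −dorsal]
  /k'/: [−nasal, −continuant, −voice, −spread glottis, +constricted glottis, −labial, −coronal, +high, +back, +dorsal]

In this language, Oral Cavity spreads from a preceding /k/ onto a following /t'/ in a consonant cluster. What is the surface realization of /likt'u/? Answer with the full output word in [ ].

[likk'u]

Terminals under Oral Cavity in this geometry: [coronal], [anterior], [distributed], [strident], [high], [back], [dorsal].
The target acquires /k/'s values for everything under Oral Cavity — [−coronal], [+high], [+back], [+dorsal] — while keeping its own [nasal], [continuant], [voice], ….
Among the inventory, only /k'/ has exactly this specification, giving the surface form [likk'u].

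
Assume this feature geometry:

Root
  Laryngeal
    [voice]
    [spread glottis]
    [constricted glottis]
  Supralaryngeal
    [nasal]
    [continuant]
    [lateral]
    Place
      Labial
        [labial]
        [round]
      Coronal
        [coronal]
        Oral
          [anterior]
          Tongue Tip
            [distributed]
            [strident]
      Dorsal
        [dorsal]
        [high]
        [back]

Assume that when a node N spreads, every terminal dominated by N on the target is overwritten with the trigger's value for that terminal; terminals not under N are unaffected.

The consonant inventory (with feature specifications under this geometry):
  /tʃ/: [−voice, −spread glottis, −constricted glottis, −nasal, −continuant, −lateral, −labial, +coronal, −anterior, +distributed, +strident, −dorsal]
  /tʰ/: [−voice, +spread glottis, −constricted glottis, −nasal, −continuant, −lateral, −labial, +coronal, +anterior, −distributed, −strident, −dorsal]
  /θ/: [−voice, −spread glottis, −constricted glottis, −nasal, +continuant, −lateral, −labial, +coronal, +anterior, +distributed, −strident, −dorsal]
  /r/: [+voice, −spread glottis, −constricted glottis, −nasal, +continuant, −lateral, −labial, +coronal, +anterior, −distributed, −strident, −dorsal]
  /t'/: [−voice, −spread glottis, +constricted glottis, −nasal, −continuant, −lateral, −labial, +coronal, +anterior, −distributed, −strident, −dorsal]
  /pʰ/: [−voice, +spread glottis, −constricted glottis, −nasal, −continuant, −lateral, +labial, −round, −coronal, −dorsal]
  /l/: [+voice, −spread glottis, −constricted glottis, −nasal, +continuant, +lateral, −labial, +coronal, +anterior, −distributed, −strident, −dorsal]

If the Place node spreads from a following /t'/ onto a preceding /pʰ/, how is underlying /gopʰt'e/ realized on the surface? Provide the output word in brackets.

Place immediately or transitively dominates [labial], [round], [coronal], [anterior], [distributed], [strident], [dorsal], [high], [back].
After delinking /pʰ/'s Place and linking /t'/'s, the affected terminals become [−labial], [+coronal], [+anterior], [−distributed], [−strident], [−dorsal]; [voice], [spread glottis], [constricted glottis], … (outside Place) are retained from /pʰ/.
Among the inventory, only /tʰ/ has exactly this specification, giving the surface form [gotʰt'e].

[gotʰt'e]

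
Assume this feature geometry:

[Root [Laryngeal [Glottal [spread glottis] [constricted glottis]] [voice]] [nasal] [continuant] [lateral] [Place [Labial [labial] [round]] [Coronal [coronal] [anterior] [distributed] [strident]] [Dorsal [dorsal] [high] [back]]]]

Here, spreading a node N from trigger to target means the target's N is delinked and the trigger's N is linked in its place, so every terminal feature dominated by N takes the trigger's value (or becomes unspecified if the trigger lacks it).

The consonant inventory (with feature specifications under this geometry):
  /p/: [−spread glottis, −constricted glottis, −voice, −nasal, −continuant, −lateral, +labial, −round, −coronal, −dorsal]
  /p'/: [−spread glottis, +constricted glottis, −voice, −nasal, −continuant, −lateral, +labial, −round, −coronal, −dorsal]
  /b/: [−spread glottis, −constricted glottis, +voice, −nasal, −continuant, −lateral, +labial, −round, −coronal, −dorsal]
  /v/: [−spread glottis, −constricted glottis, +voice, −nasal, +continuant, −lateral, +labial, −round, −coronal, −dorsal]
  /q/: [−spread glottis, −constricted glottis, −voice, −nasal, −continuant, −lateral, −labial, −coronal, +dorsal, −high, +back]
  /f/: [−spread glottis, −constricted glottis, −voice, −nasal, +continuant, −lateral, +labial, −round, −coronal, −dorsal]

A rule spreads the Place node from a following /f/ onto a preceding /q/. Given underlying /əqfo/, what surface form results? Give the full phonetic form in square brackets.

The Place node dominates the terminals [labial], [round], [coronal], [anterior], [distributed], [strident], [dorsal], [high], [back].
Spreading Place from /f/ onto /q/ replaces those values with /f/'s: [+labial], [−round], [−coronal], [−dorsal]. Features outside Place ([spread glottis], [constricted glottis], [voice], …) stay as in /q/.
The resulting bundle matches /p/ in the inventory; substituting it for /q/ gives [əpfo].

[əpfo]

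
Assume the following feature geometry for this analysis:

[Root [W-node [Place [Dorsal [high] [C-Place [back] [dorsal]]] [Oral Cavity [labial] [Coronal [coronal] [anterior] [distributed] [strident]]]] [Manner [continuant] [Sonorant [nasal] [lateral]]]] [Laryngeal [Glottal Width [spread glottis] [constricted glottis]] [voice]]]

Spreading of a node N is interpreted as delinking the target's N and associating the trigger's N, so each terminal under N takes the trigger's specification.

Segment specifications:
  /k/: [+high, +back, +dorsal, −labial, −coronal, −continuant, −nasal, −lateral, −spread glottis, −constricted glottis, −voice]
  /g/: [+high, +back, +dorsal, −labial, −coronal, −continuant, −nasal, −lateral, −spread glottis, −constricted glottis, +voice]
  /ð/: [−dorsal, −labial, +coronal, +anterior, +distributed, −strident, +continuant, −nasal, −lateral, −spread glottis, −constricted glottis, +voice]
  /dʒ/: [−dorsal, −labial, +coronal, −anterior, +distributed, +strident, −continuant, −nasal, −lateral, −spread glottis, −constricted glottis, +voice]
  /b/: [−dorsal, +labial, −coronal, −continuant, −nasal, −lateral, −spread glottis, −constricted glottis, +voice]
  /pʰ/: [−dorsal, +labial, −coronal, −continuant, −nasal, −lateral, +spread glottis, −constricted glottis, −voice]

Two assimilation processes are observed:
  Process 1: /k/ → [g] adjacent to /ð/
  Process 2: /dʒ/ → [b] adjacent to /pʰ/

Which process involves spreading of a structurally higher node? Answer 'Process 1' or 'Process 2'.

Process 1: the feature that changes is [voice]; the minimal node is [voice] (depth 2).
In Process 2, [labial], [coronal], [anterior], [distributed], [strident] change, so the minimal spreading node is Oral Cavity at depth 3.
[voice] is closer to Root than Oral Cavity, so Process 1 spreads the higher node.

Process 1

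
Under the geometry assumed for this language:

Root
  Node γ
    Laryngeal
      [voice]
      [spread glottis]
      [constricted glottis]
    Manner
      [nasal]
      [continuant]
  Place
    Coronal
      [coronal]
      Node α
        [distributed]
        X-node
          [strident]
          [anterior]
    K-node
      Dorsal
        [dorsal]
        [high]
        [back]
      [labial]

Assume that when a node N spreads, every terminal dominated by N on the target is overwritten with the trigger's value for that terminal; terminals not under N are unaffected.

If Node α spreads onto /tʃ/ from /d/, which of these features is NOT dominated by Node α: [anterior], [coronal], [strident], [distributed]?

[coronal]

The terminals dominated by Node α are [distributed], [strident], [anterior].
[strident], [distributed], [anterior] all lie under Node α, so they are overwritten when Node α spreads.
But [coronal] is a dependent of Coronal, outside Node α; it is therefore untouched by the spreading.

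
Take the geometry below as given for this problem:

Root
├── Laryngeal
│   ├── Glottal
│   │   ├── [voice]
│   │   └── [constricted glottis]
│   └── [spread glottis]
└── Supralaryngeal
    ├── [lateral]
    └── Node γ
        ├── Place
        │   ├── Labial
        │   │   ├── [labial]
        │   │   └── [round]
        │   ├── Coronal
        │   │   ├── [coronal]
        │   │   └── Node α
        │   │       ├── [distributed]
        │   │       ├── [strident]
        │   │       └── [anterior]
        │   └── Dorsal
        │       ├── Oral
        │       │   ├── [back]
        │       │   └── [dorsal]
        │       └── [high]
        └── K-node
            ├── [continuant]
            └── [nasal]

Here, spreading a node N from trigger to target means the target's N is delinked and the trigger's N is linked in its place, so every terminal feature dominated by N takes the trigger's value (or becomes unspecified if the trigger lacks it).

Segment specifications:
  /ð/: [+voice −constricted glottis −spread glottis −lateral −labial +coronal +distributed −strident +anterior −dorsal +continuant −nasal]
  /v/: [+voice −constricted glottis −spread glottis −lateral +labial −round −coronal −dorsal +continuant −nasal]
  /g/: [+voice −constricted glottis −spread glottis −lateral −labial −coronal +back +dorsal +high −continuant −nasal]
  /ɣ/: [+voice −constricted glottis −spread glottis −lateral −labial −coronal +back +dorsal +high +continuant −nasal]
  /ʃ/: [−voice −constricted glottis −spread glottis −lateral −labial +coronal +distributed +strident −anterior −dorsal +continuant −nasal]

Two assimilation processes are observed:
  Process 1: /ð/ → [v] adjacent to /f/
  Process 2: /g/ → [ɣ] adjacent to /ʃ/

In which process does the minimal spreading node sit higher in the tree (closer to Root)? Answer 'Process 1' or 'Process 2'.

Process 1 alters [labial], [round], [coronal], [anterior], [distributed], [strident]; the lowest common ancestor is Place (depth 3 from Root).
Process 2 alters [continuant]; the lowest dominating node is [continuant] (depth 4 from Root).
Place (depth 3) sits above [continuant] (depth 4), making Process 1 the one with the higher spreading node.

Process 1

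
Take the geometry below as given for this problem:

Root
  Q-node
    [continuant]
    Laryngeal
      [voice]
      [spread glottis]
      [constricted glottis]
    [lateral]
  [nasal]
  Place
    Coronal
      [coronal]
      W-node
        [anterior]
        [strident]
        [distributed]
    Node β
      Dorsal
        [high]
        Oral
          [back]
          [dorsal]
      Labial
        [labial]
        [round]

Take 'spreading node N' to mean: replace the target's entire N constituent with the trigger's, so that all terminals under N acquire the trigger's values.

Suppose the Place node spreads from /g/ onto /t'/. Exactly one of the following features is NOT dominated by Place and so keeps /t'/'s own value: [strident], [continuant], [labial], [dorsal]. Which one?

[continuant]

Under this geometry, Place contains [coronal], [anterior], [strident], [distributed], [high], [back], [dorsal], [labial], [round].
[dorsal], [labial], [strident] all lie under Place, so they are overwritten when Place spreads.
But [continuant] is a dependent of Q-node, outside Place; it is therefore untouched by the spreading.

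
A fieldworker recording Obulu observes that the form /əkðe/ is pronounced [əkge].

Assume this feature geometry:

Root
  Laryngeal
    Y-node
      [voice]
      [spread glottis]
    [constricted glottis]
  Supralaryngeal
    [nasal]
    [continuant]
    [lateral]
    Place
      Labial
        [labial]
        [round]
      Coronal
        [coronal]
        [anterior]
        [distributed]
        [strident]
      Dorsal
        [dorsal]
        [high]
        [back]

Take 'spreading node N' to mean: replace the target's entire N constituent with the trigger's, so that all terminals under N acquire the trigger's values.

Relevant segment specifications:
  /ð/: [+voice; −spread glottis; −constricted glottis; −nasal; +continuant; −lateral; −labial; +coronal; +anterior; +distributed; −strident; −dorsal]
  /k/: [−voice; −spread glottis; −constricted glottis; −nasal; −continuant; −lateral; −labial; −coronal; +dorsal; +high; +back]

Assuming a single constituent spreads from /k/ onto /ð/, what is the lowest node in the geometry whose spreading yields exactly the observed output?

The alternation /ð/ → [g] changes [continuant], [coronal], [anterior], [distributed], [strident], [dorsal], [high], [back] and nothing else.
Tracing each changed feature up the tree, the paths first meet at Supralaryngeal; any lower node misses at least one of them.
Delinking /ð/'s Supralaryngeal and associating /k/'s Supralaryngeal gives precisely the feature bundle of [g].
Had Root spread, [voice] would have taken /k/'s value; it stays as in /ð/, confirming the spreading constituent is exactly Supralaryngeal.

Supralaryngeal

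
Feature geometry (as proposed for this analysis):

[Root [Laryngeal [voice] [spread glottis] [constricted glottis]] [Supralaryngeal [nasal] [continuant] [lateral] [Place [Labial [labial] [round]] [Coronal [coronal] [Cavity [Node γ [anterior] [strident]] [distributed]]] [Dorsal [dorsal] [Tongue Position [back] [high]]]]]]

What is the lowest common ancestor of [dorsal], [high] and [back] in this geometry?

[dorsal]: Root > Supralaryngeal > Place > Dorsal > [dorsal].
[high]: Root > Supralaryngeal > Place > Dorsal > Tongue Position > [high].
[back] lies under Tongue Position (below Supralaryngeal).
The lowest node appearing on every path is Dorsal; each proper daughter of Dorsal fails to dominate at least one of the listed features.

Dorsal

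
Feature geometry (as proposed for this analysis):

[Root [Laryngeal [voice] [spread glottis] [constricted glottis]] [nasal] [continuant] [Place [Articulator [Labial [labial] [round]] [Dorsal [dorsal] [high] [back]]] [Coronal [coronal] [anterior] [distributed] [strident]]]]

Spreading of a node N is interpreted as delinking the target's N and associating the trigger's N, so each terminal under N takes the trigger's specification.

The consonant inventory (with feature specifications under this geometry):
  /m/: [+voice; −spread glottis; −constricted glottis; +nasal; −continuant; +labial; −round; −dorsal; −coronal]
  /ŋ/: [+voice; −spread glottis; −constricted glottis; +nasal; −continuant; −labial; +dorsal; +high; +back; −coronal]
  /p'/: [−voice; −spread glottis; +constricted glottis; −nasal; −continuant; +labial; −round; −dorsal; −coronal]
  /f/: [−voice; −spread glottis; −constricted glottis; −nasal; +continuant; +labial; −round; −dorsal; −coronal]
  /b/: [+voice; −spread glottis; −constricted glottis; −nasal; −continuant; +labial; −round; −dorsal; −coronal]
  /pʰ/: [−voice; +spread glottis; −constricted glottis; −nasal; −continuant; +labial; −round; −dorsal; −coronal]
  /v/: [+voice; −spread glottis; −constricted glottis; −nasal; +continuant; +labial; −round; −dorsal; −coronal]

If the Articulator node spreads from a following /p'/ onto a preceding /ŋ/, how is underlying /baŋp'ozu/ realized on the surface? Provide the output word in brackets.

Terminals under Articulator in this geometry: [labial], [round], [dorsal], [high], [back].
Spreading Articulator from /p'/ onto /ŋ/ replaces those values with /p'/'s: [+labial], [−round], [−dorsal]. Features outside Articulator ([voice], [spread glottis], [constricted glottis], …) stay as in /ŋ/.
This feature bundle is that of [m], so /baŋp'ozu/ surfaces as [bamp'ozu].

[bamp'ozu]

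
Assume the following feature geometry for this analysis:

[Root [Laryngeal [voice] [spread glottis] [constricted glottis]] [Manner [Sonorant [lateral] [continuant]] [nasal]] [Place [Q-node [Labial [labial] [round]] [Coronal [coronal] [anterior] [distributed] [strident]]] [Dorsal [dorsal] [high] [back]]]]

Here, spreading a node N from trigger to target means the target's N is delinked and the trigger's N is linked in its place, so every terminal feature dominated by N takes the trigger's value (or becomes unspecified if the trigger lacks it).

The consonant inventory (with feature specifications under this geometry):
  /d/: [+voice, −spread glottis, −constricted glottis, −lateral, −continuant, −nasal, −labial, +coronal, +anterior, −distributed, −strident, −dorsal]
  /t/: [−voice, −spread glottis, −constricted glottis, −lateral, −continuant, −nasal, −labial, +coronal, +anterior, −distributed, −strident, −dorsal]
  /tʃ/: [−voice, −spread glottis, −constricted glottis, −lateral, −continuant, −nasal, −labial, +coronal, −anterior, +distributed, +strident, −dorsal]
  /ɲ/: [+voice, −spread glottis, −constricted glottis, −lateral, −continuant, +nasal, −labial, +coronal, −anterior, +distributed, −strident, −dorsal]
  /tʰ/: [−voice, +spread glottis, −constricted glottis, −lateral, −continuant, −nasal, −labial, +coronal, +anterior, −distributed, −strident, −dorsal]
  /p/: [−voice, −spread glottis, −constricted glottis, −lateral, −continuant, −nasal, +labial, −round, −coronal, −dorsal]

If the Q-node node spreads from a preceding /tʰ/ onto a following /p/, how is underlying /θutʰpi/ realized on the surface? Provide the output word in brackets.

[θutʰti]

The Q-node node dominates the terminals [labial], [round], [coronal], [anterior], [distributed], [strident].
The target acquires /tʰ/'s values for everything under Q-node — [−labial], [+coronal], [+anterior], [−distributed], [−strident] — while keeping its own [voice], [spread glottis], [constricted glottis], ….
Among the inventory, only /t/ has exactly this specification, giving the surface form [θutʰti].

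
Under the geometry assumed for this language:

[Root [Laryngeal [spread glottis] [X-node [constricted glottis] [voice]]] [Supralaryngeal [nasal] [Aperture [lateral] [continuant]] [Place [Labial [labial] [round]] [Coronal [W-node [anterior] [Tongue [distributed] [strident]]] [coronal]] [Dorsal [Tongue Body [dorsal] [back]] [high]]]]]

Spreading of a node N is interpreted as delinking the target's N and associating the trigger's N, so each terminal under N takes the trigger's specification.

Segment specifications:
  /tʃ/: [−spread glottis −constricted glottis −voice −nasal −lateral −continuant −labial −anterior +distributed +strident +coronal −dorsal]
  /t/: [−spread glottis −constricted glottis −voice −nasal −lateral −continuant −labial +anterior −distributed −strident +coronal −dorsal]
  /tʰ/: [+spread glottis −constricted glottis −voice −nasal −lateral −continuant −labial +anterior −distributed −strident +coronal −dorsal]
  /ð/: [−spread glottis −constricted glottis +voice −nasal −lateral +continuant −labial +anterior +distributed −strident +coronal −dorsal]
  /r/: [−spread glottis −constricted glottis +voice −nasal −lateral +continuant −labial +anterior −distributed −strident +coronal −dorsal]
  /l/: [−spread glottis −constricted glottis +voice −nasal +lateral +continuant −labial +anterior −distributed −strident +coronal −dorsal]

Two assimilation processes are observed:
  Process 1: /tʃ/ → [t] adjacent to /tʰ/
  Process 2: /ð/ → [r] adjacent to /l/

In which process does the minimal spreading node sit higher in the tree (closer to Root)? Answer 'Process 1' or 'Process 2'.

Process 1: the features that change are [anterior], [distributed], [strident]; the minimal node is W-node (depth 4).
Process 2: the feature that changes is [distributed]; the minimal node is [distributed] (depth 6).
Depth 4 < depth 6; Process 1 involves the structurally higher constituent W-node.

Process 1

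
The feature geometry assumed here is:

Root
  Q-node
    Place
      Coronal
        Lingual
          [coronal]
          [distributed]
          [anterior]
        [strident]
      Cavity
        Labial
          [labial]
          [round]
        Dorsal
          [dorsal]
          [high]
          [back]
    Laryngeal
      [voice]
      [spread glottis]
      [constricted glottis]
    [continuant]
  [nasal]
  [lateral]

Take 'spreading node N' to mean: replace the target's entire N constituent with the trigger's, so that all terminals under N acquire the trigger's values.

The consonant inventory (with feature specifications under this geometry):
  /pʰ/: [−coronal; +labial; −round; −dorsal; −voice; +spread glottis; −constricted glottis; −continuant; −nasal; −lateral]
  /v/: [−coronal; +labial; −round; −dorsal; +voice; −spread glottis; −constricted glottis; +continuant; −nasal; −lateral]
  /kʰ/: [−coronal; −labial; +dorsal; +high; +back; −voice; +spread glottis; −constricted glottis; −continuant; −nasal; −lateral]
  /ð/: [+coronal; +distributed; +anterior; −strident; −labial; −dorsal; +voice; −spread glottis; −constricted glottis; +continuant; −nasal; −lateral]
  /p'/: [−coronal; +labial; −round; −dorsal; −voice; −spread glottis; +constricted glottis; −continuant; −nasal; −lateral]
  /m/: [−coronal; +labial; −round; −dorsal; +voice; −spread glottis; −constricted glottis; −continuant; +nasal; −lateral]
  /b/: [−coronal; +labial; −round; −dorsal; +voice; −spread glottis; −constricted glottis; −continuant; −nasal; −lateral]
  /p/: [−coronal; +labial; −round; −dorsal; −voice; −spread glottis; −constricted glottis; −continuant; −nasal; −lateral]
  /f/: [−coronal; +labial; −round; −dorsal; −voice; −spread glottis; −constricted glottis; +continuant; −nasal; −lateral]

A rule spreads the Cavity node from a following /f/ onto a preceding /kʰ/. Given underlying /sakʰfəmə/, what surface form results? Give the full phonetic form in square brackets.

Terminals under Cavity in this geometry: [labial], [round], [dorsal], [high], [back].
After delinking /kʰ/'s Cavity and linking /f/'s, the affected terminals become [+labial], [−round], [−dorsal]; [coronal], [voice], [spread glottis], … (outside Cavity) are retained from /kʰ/.
The resulting bundle matches /pʰ/ in the inventory; substituting it for /kʰ/ gives [sapʰfəmə].

[sapʰfəmə]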